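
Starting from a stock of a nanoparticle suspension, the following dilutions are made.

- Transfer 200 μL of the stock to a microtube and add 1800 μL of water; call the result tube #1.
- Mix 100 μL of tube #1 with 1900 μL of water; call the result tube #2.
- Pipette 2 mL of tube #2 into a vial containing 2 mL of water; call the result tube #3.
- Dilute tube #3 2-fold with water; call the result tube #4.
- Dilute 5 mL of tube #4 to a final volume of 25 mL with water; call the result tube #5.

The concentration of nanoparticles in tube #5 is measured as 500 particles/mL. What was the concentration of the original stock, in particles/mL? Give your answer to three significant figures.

Step 1: 200 μL + 1800 μL = 2000 μL total → factor 2000/200 = 10
Step 2: 100 μL + 1900 μL = 2000 μL total → factor 2000/100 = 20
Step 3: 2 mL + 2 mL = 4 mL total → factor 4/2 = 2
Step 4: 2-fold → factor 2
Step 5: 5 mL brought to 25 mL → factor 25/5 = 5
Overall dilution factor = 10 × 20 × 2 × 2 × 5 = 4000
Stock = 500 particles/mL × 4000 = 2.00 × 10^6 particles/mL

2.00 × 10^6 particles/mL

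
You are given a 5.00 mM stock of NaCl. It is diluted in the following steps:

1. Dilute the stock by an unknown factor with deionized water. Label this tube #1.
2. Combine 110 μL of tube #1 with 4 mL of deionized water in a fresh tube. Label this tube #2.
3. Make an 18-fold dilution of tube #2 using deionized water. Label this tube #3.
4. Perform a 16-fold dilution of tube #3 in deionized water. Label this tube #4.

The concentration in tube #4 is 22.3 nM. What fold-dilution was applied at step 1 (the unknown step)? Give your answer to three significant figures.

20.8-fold

Step 1: unknown factor x
Step 2: 110 μL + 4 mL = 4110 μL total → factor 4110/110 = 37.364
Step 3: 18-fold → factor 18
Step 4: 16-fold → factor 16
Product of known-step factors = 10761
Overall factor = 5.00 mM / (22.3 nM) = 2.2422 × 10^5
x = 2.2422 × 10^5 / 10761 = 20.8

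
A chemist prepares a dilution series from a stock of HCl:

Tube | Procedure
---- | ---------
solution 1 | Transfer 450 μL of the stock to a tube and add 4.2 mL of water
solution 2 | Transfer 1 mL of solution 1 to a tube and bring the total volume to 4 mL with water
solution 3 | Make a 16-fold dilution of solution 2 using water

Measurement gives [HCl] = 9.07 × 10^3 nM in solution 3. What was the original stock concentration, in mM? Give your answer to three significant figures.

6.00 mM

Step 1: 450 μL + 4.2 mL = 4650 μL total → factor 4650/450 = 10.333
Step 2: 1 mL brought to 4 mL → factor 4/1 = 4
Step 3: 16-fold → factor 16
Overall dilution factor = 10.333 × 4 × 16 = 661.33
Stock = 9.07 × 10^3 nM × 661.33 = 5.998 × 10^6 nM = 6.00 mM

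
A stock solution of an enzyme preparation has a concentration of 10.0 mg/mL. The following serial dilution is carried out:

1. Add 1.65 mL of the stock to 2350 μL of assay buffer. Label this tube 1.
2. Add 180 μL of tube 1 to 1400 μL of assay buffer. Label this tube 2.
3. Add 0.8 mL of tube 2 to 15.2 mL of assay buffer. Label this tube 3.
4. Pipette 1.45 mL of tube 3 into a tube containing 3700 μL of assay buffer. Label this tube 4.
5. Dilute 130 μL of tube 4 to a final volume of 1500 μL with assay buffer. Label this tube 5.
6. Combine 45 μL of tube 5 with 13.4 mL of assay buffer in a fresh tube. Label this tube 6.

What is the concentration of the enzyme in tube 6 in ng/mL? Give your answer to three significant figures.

Step 1: 1.65 mL + 2350 μL = 4 mL total → factor 4/1.65 = 2.4242
Step 2: 180 μL + 1400 μL = 1580 μL total → factor 1580/180 = 8.7778
Step 3: 0.8 mL + 15.2 mL = 16 mL total → factor 16/0.8 = 20
Step 4: 1.45 mL + 3700 μL = 5.15 mL total → factor 5.15/1.45 = 3.5517
Step 5: 130 μL brought to 1500 μL → factor 1500/130 = 11.538
Step 6: 45 μL + 13.4 mL = 13445 μL total → factor 13445/45 = 298.78
Overall dilution factor = 2.4242 × 8.7778 × 20 × 3.5517 × 11.538 × 298.78 = 5.2111 × 10^6
Final = 10.0 mg/mL / 5.2111 × 10^6 = 1.919 × 10^-6 mg/mL = 1.92 ng/mL

1.92 ng/mL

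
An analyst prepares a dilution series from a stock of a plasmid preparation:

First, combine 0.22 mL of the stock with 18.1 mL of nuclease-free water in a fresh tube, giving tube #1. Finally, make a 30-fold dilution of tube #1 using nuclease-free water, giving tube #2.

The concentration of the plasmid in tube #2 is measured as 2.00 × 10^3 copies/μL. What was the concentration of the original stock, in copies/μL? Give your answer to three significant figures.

Step 1: 0.22 mL + 18.1 mL = 18.32 mL total → factor 18.32/0.22 = 83.273
Step 2: 30-fold → factor 30
Overall dilution factor = 83.273 × 30 = 2498.2
Stock = 2.00 × 10^3 copies/μL × 2498.2 = 5.00 × 10^6 copies/μL

5.00 × 10^6 copies/μL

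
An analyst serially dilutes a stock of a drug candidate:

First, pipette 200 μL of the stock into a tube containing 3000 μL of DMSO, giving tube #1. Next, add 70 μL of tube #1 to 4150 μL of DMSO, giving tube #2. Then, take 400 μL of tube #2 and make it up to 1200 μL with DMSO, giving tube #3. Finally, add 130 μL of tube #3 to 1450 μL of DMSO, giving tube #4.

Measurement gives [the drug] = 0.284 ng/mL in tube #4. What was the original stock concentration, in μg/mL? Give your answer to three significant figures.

Step 1: 200 μL + 3000 μL = 3200 μL total → factor 3200/200 = 16
Step 2: 70 μL + 4150 μL = 4220 μL total → factor 4220/70 = 60.286
Step 3: 400 μL brought to 1200 μL → factor 1200/400 = 3
Step 4: 130 μL + 1450 μL = 1580 μL total → factor 1580/130 = 12.154
Overall dilution factor = 16 × 60.286 × 3 × 12.154 = 35170
Stock = 0.284 ng/mL × 35170 = 9988 ng/mL = 9.99 μg/mL

9.99 μg/mL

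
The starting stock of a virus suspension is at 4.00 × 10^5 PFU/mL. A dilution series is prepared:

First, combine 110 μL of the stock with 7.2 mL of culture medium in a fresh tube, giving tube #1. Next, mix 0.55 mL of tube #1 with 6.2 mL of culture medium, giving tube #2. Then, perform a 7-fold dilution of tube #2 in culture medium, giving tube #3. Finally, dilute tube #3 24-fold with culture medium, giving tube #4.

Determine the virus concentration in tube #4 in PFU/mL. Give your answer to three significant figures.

Step 1: 110 μL + 7.2 mL = 7310 μL total → factor 7310/110 = 66.455
Step 2: 0.55 mL + 6.2 mL = 6.75 mL total → factor 6.75/0.55 = 12.273
Step 3: 7-fold → factor 7
Step 4: 24-fold → factor 24
Overall dilution factor = 66.455 × 12.273 × 7 × 24 = 1.3702 × 10^5
Final = 4.00 × 10^5 PFU/mL / 1.3702 × 10^5 = 2.92 PFU/mL

2.92 PFU/mL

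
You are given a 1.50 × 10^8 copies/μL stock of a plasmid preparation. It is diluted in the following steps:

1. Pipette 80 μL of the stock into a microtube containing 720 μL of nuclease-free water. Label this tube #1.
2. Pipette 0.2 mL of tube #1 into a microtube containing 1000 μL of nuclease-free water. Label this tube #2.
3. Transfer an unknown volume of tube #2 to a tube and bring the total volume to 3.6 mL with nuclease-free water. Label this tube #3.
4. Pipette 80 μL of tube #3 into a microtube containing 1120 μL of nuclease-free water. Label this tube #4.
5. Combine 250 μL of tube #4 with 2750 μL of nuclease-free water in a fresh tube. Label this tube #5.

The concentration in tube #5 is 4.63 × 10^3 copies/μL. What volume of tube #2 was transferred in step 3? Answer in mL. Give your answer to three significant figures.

1.20 mL

Step 1: 80 μL + 720 μL = 800 μL total → factor 800/80 = 10
Step 2: 0.2 mL + 1000 μL = 1.2 mL total → factor 1.2/0.2 = 6
Step 3: v brought to 3.6 mL → factor = 3.6 mL/v
Step 4: 80 μL + 1120 μL = 1200 μL total → factor 1200/80 = 15
Step 5: 250 μL + 2750 μL = 3000 μL total → factor 3000/250 = 12
Product of known-step factors = 10800
Overall factor = 1.50 × 10^8 copies/μL / (4.63 × 10^3 copies/μL) = 32397
Step-3 factor = 32397 / 10800 = 2.9998
v = 3.6 mL / 2.9998 = 1.20 mL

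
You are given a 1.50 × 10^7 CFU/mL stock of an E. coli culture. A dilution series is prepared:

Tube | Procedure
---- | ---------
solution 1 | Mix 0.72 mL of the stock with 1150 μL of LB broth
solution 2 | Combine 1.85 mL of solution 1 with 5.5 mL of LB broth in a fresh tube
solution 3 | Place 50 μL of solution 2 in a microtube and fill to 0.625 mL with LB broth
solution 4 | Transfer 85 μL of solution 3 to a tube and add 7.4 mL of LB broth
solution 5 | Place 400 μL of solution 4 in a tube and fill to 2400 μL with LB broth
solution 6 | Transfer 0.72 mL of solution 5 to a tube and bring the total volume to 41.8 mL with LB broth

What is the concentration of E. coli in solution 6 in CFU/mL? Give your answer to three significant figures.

3.79 CFU/mL

Step 1: 0.72 mL + 1150 μL = 1.87 mL total → factor 1.87/0.72 = 2.5972
Step 2: 1.85 mL + 5.5 mL = 7.35 mL total → factor 7.35/1.85 = 3.973
Step 3: 50 μL brought to 0.625 mL → factor 625/50 = 12.5
Step 4: 85 μL + 7.4 mL = 7485 μL total → factor 7485/85 = 88.059
Step 5: 400 μL brought to 2400 μL → factor 2400/400 = 6
Step 6: 0.72 mL brought to 41.8 mL → factor 41.8/0.72 = 58.056
Overall dilution factor = 2.5972 × 3.973 × 12.5 × 88.059 × 6 × 58.056 = 3.9564 × 10^6
Final = 1.50 × 10^7 CFU/mL / 3.9564 × 10^6 = 3.79 CFU/mL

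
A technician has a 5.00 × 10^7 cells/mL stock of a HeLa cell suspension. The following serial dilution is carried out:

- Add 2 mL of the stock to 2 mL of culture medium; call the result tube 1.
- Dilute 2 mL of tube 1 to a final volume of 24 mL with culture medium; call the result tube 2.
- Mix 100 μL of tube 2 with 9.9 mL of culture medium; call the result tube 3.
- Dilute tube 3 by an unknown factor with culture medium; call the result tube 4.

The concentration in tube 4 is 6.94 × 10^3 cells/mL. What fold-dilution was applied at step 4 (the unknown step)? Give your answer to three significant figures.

Step 1: 2 mL + 2 mL = 4 mL total → factor 4/2 = 2
Step 2: 2 mL brought to 24 mL → factor 24/2 = 12
Step 3: 100 μL + 9.9 mL = 10000 μL total → factor 10000/100 = 100
Step 4: unknown factor x
Product of known-step factors = 2400
Overall factor = 5.00 × 10^7 cells/mL / (6.94 × 10^3 cells/mL) = 7204.6
x = 7204.6 / 2400 = 3.00

3.00-fold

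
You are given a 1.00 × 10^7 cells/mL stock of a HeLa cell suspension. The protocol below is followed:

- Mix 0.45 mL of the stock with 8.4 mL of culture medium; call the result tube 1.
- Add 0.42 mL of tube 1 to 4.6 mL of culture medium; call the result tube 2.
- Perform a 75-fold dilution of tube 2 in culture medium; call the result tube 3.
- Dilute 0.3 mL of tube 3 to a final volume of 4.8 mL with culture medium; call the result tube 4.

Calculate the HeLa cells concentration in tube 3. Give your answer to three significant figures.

Step 1: 0.45 mL + 8.4 mL = 8.85 mL total → factor 8.85/0.45 = 19.667
Step 2: 0.42 mL + 4.6 mL = 5.02 mL total → factor 5.02/0.42 = 11.952
Step 3: 75-fold → factor 75
Dilution factor through tube 3 = 19.667 × 11.952 × 75 = 17630
[tube 3] = 1.00 × 10^7 cells/mL / 17630 = 567 cells/mL

567 cells/mL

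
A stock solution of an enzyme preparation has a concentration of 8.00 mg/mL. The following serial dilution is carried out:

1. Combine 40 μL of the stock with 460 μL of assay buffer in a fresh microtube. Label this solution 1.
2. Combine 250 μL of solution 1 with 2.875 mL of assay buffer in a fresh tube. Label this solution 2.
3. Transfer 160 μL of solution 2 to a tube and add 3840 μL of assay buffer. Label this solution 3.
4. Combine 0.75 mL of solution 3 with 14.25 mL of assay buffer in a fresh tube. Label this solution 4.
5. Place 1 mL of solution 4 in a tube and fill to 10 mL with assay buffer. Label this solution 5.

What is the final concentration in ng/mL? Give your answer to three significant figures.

Step 1: 40 μL + 460 μL = 500 μL total → factor 500/40 = 12.5
Step 2: 250 μL + 2.875 mL = 3125 μL total → factor 3125/250 = 12.5
Step 3: 160 μL + 3840 μL = 4000 μL total → factor 4000/160 = 25
Step 4: 0.75 mL + 14.25 mL = 15 mL total → factor 15/0.75 = 20
Step 5: 1 mL brought to 10 mL → factor 10/1 = 10
Overall dilution factor = 12.5 × 12.5 × 25 × 20 × 10 = 7.8125 × 10^5
Final = 8.00 mg/mL / 7.8125 × 10^5 = 1.024 × 10^-5 mg/mL = 10.2 ng/mL

10.2 ng/mL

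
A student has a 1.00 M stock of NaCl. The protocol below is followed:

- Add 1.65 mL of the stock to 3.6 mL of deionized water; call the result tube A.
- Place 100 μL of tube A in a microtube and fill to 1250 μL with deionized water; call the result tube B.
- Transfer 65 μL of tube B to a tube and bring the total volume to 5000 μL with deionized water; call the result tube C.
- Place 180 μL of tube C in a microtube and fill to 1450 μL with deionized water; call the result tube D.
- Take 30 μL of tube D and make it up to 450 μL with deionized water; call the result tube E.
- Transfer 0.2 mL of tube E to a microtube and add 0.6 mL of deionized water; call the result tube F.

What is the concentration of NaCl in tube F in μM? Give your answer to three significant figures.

0.676 μM

Step 1: 1.65 mL + 3.6 mL = 5.25 mL total → factor 5.25/1.65 = 3.1818
Step 2: 100 μL brought to 1250 μL → factor 1250/100 = 12.5
Step 3: 65 μL brought to 5000 μL → factor 5000/65 = 76.923
Step 4: 180 μL brought to 1450 μL → factor 1450/180 = 8.0556
Step 5: 30 μL brought to 450 μL → factor 450/30 = 15
Step 6: 0.2 mL + 0.6 mL = 0.8 mL total → factor 0.8/0.2 = 4
Overall dilution factor = 3.1818 × 12.5 × 76.923 × 8.0556 × 15 × 4 = 1.4787 × 10^6
Final = 1.00 M / 1.4787 × 10^6 = 6.763 × 10^-7 M = 0.676 μM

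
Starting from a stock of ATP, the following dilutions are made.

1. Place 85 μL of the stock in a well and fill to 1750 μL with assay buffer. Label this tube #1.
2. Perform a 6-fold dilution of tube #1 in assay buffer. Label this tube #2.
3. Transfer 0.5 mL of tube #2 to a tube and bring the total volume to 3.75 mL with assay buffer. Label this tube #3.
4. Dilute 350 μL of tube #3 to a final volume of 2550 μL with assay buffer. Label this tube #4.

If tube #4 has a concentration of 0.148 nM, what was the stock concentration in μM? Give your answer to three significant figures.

0.999 μM

Step 1: 85 μL brought to 1750 μL → factor 1750/85 = 20.588
Step 2: 6-fold → factor 6
Step 3: 0.5 mL brought to 3.75 mL → factor 3.75/0.5 = 7.5
Step 4: 350 μL brought to 2550 μL → factor 2550/350 = 7.2857
Overall dilution factor = 20.588 × 6 × 7.5 × 7.2857 = 6750
Stock = 0.148 nM × 6750 = 999.0 nM = 0.999 μM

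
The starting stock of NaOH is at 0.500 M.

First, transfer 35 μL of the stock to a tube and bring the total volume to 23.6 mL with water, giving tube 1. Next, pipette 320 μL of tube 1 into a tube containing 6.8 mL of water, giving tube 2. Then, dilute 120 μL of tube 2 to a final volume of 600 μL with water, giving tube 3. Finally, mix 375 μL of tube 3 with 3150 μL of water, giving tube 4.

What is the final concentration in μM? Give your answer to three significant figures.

Step 1: 35 μL brought to 23.6 mL → factor 23600/35 = 674.29
Step 2: 320 μL + 6.8 mL = 7120 μL total → factor 7120/320 = 22.25
Step 3: 120 μL brought to 600 μL → factor 600/120 = 5
Step 4: 375 μL + 3150 μL = 3525 μL total → factor 3525/375 = 9.4
Overall dilution factor = 674.29 × 22.25 × 5 × 9.4 = 7.0513 × 10^5
Final = 0.500 M / 7.0513 × 10^5 = 7.091 × 10^-7 M = 0.709 μM

0.709 μM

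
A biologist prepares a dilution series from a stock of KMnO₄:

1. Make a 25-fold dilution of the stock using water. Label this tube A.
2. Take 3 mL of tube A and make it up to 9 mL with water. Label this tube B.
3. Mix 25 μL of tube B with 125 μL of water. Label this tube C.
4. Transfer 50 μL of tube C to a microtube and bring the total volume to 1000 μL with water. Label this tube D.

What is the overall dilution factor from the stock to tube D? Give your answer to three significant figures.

Step 1: 25-fold → factor 25
Step 2: 3 mL brought to 9 mL → factor 9/3 = 3
Step 3: 25 μL + 125 μL = 150 μL total → factor 150/25 = 6
Step 4: 50 μL brought to 1000 μL → factor 1000/50 = 20
Overall dilution factor = 25 × 3 × 6 × 20 = 9000

9.00 × 10^3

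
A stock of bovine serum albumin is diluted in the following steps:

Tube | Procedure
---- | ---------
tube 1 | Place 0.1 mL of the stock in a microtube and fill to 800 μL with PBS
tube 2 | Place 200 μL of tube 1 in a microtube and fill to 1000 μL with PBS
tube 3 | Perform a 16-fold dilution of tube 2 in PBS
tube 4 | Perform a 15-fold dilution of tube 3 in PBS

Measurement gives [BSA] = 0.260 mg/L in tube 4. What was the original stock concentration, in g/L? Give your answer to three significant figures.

2.50 g/L

Step 1: 0.1 mL brought to 800 μL → factor 0.8/0.1 = 8
Step 2: 200 μL brought to 1000 μL → factor 1000/200 = 5
Step 3: 16-fold → factor 16
Step 4: 15-fold → factor 15
Overall dilution factor = 8 × 5 × 16 × 15 = 9600
Stock = 0.260 mg/L × 9600 = 2496 mg/L = 2.50 g/L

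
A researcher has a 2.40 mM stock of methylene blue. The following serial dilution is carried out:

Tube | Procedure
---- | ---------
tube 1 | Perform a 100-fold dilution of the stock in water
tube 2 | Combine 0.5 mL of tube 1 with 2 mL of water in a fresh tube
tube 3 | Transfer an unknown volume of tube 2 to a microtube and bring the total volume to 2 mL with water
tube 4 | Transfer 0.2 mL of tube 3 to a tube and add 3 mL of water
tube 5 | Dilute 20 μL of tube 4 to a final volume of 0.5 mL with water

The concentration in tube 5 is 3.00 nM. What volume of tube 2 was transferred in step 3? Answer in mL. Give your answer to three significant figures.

Step 1: 100-fold → factor 100
Step 2: 0.5 mL + 2 mL = 2.5 mL total → factor 2.5/0.5 = 5
Step 3: v brought to 2 mL → factor = 2 mL/v
Step 4: 0.2 mL + 3 mL = 3.2 mL total → factor 3.2/0.2 = 16
Step 5: 20 μL brought to 0.5 mL → factor 500/20 = 25
Product of known-step factors = 2 × 10^5
Overall factor = 2.40 mM / (3.00 nM) = 8 × 10^5
Step-3 factor = 8 × 10^5 / 2 × 10^5 = 4
v = 2 mL / 4 = 0.500 mL

0.500 mL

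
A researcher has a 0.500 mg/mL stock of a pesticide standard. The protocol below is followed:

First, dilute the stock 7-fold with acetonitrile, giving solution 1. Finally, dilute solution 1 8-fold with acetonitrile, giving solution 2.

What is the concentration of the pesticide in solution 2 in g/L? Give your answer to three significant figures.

0.00893 g/L

Step 1: 7-fold → factor 7
Step 2: 8-fold → factor 8
Overall dilution factor = 7 × 8 = 56
Final = 0.500 mg/mL / 56 = 0.008929 mg/mL = 0.00893 g/L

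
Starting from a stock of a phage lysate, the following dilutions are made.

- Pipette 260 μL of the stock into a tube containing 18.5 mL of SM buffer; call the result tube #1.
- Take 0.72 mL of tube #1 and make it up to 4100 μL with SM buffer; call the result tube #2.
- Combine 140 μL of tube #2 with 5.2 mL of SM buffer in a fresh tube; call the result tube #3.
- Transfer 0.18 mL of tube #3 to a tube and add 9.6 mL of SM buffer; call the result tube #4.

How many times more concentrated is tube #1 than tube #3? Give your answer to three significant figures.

Step 1: 260 μL + 18.5 mL = 18760 μL total → factor 18760/260 = 72.154
Step 2: 0.72 mL brought to 4100 μL → factor 4.1/0.72 = 5.6944
Step 3: 140 μL + 5.2 mL = 5340 μL total → factor 5340/140 = 38.143
Dilution factor to tube #1 = 72.154; to tube #3 = 15672
[tube #1]/[tube #3] = (factor to tube #3)/(factor to tube #1) = 15672/72.154 = 217

217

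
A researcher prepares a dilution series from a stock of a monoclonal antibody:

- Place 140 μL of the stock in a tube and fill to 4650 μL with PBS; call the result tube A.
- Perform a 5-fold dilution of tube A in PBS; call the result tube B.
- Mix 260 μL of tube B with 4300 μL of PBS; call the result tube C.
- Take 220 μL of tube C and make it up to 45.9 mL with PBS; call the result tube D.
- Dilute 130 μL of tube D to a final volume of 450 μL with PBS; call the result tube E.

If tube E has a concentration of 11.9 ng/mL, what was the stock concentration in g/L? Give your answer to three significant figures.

25.0 g/L

Step 1: 140 μL brought to 4650 μL → factor 4650/140 = 33.214
Step 2: 5-fold → factor 5
Step 3: 260 μL + 4300 μL = 4560 μL total → factor 4560/260 = 17.538
Step 4: 220 μL brought to 45.9 mL → factor 45900/220 = 208.64
Step 5: 130 μL brought to 450 μL → factor 450/130 = 3.4615
Overall dilution factor = 33.214 × 5 × 17.538 × 208.64 × 3.4615 = 2.1035 × 10^6
Stock = 11.9 ng/mL × 2.1035 × 10^6 = 2.503 × 10^7 ng/mL = 25.0 g/L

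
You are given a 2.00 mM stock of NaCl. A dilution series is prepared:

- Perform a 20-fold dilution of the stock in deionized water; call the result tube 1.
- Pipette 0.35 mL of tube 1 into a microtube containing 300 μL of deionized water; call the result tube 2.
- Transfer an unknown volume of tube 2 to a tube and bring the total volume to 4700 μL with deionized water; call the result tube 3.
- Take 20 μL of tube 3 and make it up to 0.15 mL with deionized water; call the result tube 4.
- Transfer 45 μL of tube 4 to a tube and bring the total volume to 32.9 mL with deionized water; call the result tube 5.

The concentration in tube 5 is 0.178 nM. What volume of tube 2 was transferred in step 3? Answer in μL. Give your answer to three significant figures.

Step 1: 20-fold → factor 20
Step 2: 0.35 mL + 300 μL = 0.65 mL total → factor 0.65/0.35 = 1.8571
Step 3: v brought to 4700 μL → factor = 4700 μL/v
Step 4: 20 μL brought to 0.15 mL → factor 150/20 = 7.5
Step 5: 45 μL brought to 32.9 mL → factor 32900/45 = 731.11
Product of known-step factors = 2.0367 × 10^5
Overall factor = 2.00 mM / (0.178 nM) = 1.1236 × 10^7
Step-3 factor = 1.1236 × 10^7 / 2.0367 × 10^5 = 55.168
v = 4700 μL / 55.168 = 85.2 μL

85.2 μL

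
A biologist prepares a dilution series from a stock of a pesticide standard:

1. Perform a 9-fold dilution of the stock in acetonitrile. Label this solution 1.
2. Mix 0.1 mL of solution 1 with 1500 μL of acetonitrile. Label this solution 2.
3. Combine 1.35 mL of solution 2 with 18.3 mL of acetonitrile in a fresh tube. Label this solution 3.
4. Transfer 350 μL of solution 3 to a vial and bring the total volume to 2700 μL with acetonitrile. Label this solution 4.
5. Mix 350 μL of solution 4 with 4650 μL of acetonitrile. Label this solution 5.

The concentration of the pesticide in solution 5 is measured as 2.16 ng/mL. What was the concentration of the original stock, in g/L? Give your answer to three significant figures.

Step 1: 9-fold → factor 9
Step 2: 0.1 mL + 1500 μL = 1.6 mL total → factor 1.6/0.1 = 16
Step 3: 1.35 mL + 18.3 mL = 19.65 mL total → factor 19.65/1.35 = 14.556
Step 4: 350 μL brought to 2700 μL → factor 2700/350 = 7.7143
Step 5: 350 μL + 4650 μL = 5000 μL total → factor 5000/350 = 14.286
Overall dilution factor = 9 × 16 × 14.556 × 7.7143 × 14.286 = 2.3099 × 10^5
Stock = 2.16 ng/mL × 2.3099 × 10^5 = 4.989 × 10^5 ng/mL = 0.499 g/L

0.499 g/L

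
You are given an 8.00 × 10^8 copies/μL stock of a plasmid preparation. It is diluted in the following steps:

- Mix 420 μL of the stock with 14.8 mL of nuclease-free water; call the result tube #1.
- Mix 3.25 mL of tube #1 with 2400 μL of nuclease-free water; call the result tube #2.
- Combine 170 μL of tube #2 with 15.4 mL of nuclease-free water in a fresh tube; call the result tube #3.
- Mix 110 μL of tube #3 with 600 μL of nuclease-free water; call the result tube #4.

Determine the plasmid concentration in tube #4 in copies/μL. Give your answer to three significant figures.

2.15 × 10^4 copies/μL

Step 1: 420 μL + 14.8 mL = 15220 μL total → factor 15220/420 = 36.238
Step 2: 3.25 mL + 2400 μL = 5.65 mL total → factor 5.65/3.25 = 1.7385
Step 3: 170 μL + 15.4 mL = 15570 μL total → factor 15570/170 = 91.588
Step 4: 110 μL + 600 μL = 710 μL total → factor 710/110 = 6.4545
Overall dilution factor = 36.238 × 1.7385 × 91.588 × 6.4545 = 37242
Final = 8.00 × 10^8 copies/μL / 37242 = 2.15 × 10^4 copies/μL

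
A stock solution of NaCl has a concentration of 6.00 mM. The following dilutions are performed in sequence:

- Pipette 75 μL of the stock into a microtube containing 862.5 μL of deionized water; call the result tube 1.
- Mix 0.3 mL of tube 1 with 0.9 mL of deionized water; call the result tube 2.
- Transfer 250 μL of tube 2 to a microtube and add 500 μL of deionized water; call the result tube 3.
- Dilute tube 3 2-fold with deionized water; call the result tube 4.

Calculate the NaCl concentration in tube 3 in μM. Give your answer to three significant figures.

Step 1: 75 μL + 862.5 μL = 937.5 μL total → factor 937.5/75 = 12.5
Step 2: 0.3 mL + 0.9 mL = 1.2 mL total → factor 1.2/0.3 = 4
Step 3: 250 μL + 500 μL = 750 μL total → factor 750/250 = 3
Dilution factor through tube 3 = 12.5 × 4 × 3 = 150
[tube 3] = 6.00 mM / 150 = 0.04000 mM = 40.0 μM

40.0 μM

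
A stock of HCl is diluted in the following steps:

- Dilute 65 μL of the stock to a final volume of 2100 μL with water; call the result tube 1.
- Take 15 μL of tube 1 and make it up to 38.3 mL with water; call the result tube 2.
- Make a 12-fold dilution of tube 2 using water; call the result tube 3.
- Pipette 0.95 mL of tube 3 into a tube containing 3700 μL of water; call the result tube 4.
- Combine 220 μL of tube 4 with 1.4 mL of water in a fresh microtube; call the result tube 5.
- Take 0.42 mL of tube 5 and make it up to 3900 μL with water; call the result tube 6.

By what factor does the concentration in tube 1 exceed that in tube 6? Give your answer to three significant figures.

Step 1: 65 μL brought to 2100 μL → factor 2100/65 = 32.308
Step 2: 15 μL brought to 38.3 mL → factor 38300/15 = 2553.3
Step 3: 12-fold → factor 12
Step 4: 0.95 mL + 3700 μL = 4.65 mL total → factor 4.65/0.95 = 4.8947
Step 5: 220 μL + 1.4 mL = 1620 μL total → factor 1620/220 = 7.3636
Step 6: 0.42 mL brought to 3900 μL → factor 3.9/0.42 = 9.2857
Dilution factor to tube 1 = 32.308; to tube 6 = 3.3131 × 10^8
[tube 1]/[tube 6] = (factor to tube 6)/(factor to tube 1) = 3.3131 × 10^8/32.308 = 1.03 × 10^7

1.03 × 10^7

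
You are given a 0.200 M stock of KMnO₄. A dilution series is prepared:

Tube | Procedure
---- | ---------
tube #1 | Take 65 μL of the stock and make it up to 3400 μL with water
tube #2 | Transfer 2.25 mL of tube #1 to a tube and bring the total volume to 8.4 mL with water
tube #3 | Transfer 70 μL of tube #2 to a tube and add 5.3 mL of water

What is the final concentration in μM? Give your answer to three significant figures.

Step 1: 65 μL brought to 3400 μL → factor 3400/65 = 52.308
Step 2: 2.25 mL brought to 8.4 mL → factor 8.4/2.25 = 3.7333
Step 3: 70 μL + 5.3 mL = 5370 μL total → factor 5370/70 = 76.714
Overall dilution factor = 52.308 × 3.7333 × 76.714 = 14981
Final = 0.200 M / 14981 = 1.335 × 10^-5 M = 13.4 μM

13.4 μM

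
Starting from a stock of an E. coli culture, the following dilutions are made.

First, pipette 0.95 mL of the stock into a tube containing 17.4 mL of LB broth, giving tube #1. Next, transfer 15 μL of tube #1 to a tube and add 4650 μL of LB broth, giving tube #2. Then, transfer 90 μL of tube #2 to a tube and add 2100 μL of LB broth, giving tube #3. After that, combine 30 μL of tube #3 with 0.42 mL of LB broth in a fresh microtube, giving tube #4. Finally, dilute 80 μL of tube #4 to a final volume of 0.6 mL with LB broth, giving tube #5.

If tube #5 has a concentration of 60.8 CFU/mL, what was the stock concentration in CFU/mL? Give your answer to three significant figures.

1.00 × 10^9 CFU/mL

Step 1: 0.95 mL + 17.4 mL = 18.35 mL total → factor 18.35/0.95 = 19.316
Step 2: 15 μL + 4650 μL = 4665 μL total → factor 4665/15 = 311
Step 3: 90 μL + 2100 μL = 2190 μL total → factor 2190/90 = 24.333
Step 4: 30 μL + 0.42 mL = 450 μL total → factor 450/30 = 15
Step 5: 80 μL brought to 0.6 mL → factor 600/80 = 7.5
Overall dilution factor = 19.316 × 311 × 24.333 × 15 × 7.5 = 1.6445 × 10^7
Stock = 60.8 CFU/mL × 1.6445 × 10^7 = 1.00 × 10^9 CFU/mL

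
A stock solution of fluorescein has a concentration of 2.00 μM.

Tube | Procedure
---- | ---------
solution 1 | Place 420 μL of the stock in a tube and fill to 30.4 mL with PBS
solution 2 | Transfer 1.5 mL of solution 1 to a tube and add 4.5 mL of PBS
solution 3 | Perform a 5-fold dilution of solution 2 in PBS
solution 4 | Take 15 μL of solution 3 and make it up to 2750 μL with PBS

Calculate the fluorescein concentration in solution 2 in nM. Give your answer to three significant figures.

6.91 nM

Step 1: 420 μL brought to 30.4 mL → factor 30400/420 = 72.381
Step 2: 1.5 mL + 4.5 mL = 6 mL total → factor 6/1.5 = 4
Dilution factor through solution 2 = 72.381 × 4 = 289.52
[solution 2] = 2.00 μM / 289.52 = 0.006908 μM = 6.91 nM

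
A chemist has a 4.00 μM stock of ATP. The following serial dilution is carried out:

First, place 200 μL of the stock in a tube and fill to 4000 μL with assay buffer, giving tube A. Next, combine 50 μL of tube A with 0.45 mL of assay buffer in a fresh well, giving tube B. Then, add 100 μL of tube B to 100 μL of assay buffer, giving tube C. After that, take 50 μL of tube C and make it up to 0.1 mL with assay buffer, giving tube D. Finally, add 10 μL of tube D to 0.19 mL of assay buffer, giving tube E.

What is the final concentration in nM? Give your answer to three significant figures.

Step 1: 200 μL brought to 4000 μL → factor 4000/200 = 20
Step 2: 50 μL + 0.45 mL = 500 μL total → factor 500/50 = 10
Step 3: 100 μL + 100 μL = 200 μL total → factor 200/100 = 2
Step 4: 50 μL brought to 0.1 mL → factor 100/50 = 2
Step 5: 10 μL + 0.19 mL = 200 μL total → factor 200/10 = 20
Overall dilution factor = 20 × 10 × 2 × 2 × 20 = 16000
Final = 4.00 μM / 16000 = 0.0002500 μM = 0.250 nM

0.250 nM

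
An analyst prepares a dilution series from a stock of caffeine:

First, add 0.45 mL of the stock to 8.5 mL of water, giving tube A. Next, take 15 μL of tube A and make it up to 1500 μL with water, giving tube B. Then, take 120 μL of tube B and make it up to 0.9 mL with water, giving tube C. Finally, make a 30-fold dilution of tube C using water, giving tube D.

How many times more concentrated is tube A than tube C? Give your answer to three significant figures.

Step 1: 0.45 mL + 8.5 mL = 8.95 mL total → factor 8.95/0.45 = 19.889
Step 2: 15 μL brought to 1500 μL → factor 1500/15 = 100
Step 3: 120 μL brought to 0.9 mL → factor 900/120 = 7.5
Dilution factor to tube A = 19.889; to tube C = 14917
[tube A]/[tube C] = (factor to tube C)/(factor to tube A) = 14917/19.889 = 750

750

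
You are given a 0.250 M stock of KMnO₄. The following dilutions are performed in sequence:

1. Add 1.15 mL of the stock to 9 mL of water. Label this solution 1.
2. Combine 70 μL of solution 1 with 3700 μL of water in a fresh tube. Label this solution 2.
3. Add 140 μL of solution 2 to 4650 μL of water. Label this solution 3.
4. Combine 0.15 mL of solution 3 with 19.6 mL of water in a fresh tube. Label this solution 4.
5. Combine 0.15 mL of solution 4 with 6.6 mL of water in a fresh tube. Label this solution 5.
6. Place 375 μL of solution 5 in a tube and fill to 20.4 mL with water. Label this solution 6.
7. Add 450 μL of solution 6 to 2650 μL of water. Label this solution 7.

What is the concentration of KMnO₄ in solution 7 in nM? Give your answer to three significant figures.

Step 1: 1.15 mL + 9 mL = 10.15 mL total → factor 10.15/1.15 = 8.8261
Step 2: 70 μL + 3700 μL = 3770 μL total → factor 3770/70 = 53.857
Step 3: 140 μL + 4650 μL = 4790 μL total → factor 4790/140 = 34.214
Step 4: 0.15 mL + 19.6 mL = 19.75 mL total → factor 19.75/0.15 = 131.67
Step 5: 0.15 mL + 6.6 mL = 6.75 mL total → factor 6.75/0.15 = 45
Step 6: 375 μL brought to 20.4 mL → factor 20400/375 = 54.4
Step 7: 450 μL + 2650 μL = 3100 μL total → factor 3100/450 = 6.8889
Overall dilution factor = 8.8261 × 53.857 × 34.214 × 131.67 × 45 × 54.4 × 6.8889 = 3.6112 × 10^10
Final = 0.250 M / 3.6112 × 10^10 = 6.923 × 10^-12 M = 0.00692 nM

0.00692 nM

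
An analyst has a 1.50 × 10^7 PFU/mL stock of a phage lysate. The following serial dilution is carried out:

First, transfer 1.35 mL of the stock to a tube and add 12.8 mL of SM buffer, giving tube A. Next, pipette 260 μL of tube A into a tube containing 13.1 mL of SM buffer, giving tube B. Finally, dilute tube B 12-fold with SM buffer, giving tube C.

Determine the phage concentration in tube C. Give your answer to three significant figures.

2.32 × 10^3 PFU/mL

Step 1: 1.35 mL + 12.8 mL = 14.15 mL total → factor 14.15/1.35 = 10.481
Step 2: 260 μL + 13.1 mL = 13360 μL total → factor 13360/260 = 51.385
Step 3: 12-fold → factor 12
Overall dilution factor = 10.481 × 51.385 × 12 = 6463
Final = 1.50 × 10^7 PFU/mL / 6463 = 2.32 × 10^3 PFU/mL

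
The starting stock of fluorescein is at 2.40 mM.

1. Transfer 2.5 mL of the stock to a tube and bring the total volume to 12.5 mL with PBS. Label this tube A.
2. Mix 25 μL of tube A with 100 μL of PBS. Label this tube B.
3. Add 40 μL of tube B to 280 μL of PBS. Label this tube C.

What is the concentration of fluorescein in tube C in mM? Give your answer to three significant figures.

Step 1: 2.5 mL brought to 12.5 mL → factor 12.5/2.5 = 5
Step 2: 25 μL + 100 μL = 125 μL total → factor 125/25 = 5
Step 3: 40 μL + 280 μL = 320 μL total → factor 320/40 = 8
Overall dilution factor = 5 × 5 × 8 = 200
Final = 2.40 mM / 200 = 0.0120 mM

0.0120 mM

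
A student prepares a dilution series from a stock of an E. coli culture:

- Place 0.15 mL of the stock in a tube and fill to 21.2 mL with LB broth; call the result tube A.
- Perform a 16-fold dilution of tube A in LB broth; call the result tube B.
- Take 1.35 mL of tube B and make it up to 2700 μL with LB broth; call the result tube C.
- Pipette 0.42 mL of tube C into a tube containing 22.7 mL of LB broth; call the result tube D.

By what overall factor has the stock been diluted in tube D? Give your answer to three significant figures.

2.49 × 10^5

Step 1: 0.15 mL brought to 21.2 mL → factor 21.2/0.15 = 141.33
Step 2: 16-fold → factor 16
Step 3: 1.35 mL brought to 2700 μL → factor 2.7/1.35 = 2
Step 4: 0.42 mL + 22.7 mL = 23.12 mL total → factor 23.12/0.42 = 55.048
Overall dilution factor = 141.33 × 16 × 2 × 55.048 = 2.4896 × 10^5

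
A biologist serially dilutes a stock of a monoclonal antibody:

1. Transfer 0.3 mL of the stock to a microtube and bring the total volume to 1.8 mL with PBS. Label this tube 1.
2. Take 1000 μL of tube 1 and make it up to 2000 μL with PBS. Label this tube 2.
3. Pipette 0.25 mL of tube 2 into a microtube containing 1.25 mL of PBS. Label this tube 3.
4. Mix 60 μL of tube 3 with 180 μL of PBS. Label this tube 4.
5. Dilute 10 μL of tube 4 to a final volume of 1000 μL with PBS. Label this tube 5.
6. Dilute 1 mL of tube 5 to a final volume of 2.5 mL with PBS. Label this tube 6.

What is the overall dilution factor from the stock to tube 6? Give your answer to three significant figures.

Step 1: 0.3 mL brought to 1.8 mL → factor 1.8/0.3 = 6
Step 2: 1000 μL brought to 2000 μL → factor 2000/1000 = 2
Step 3: 0.25 mL + 1.25 mL = 1.5 mL total → factor 1.5/0.25 = 6
Step 4: 60 μL + 180 μL = 240 μL total → factor 240/60 = 4
Step 5: 10 μL brought to 1000 μL → factor 1000/10 = 100
Step 6: 1 mL brought to 2.5 mL → factor 2.5/1 = 2.5
Overall dilution factor = 6 × 2 × 6 × 4 × 100 × 2.5 = 72000

7.20 × 10^4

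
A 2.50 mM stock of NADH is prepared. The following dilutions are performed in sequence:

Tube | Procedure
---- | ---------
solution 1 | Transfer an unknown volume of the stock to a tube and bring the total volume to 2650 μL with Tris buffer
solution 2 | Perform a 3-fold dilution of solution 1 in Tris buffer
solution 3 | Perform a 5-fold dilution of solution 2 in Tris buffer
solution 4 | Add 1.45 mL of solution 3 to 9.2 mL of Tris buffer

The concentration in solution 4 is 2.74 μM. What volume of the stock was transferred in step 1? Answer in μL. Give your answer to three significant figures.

Step 1: v brought to 2650 μL → factor = 2650 μL/v
Step 2: 3-fold → factor 3
Step 3: 5-fold → factor 5
Step 4: 1.45 mL + 9.2 mL = 10.65 mL total → factor 10.65/1.45 = 7.3448
Product of known-step factors = 110.17
Overall factor = 2.50 mM / (2.74 μM) = 912.41
Step-1 factor = 912.41 / 110.17 = 8.2816
v = 2650 μL / 8.2816 = 320 μL

320 μL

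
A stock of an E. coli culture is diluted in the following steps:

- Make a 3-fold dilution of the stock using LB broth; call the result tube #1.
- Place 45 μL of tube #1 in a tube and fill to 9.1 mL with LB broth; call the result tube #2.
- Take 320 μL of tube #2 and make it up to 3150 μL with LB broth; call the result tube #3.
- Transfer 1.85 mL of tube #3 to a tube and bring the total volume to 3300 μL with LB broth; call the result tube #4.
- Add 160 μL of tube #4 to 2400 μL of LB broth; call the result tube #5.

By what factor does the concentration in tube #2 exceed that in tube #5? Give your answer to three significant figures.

281

Step 1: 3-fold → factor 3
Step 2: 45 μL brought to 9.1 mL → factor 9100/45 = 202.22
Step 3: 320 μL brought to 3150 μL → factor 3150/320 = 9.8438
Step 4: 1.85 mL brought to 3300 μL → factor 3.3/1.85 = 1.7838
Step 5: 160 μL + 2400 μL = 2560 μL total → factor 2560/160 = 16
Dilution factor to tube #2 = 606.67; to tube #5 = 1.7044 × 10^5
[tube #2]/[tube #5] = (factor to tube #5)/(factor to tube #2) = 1.7044 × 10^5/606.67 = 281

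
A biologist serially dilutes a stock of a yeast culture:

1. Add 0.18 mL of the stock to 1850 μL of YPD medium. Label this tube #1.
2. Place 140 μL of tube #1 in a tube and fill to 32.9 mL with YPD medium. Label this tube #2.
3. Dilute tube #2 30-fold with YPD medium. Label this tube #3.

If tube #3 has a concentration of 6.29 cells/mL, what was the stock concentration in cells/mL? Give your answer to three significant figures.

Step 1: 0.18 mL + 1850 μL = 2.03 mL total → factor 2.03/0.18 = 11.278
Step 2: 140 μL brought to 32.9 mL → factor 32900/140 = 235
Step 3: 30-fold → factor 30
Overall dilution factor = 11.278 × 235 × 30 = 79508
Stock = 6.29 cells/mL × 79508 = 5.00 × 10^5 cells/mL

5.00 × 10^5 cells/mL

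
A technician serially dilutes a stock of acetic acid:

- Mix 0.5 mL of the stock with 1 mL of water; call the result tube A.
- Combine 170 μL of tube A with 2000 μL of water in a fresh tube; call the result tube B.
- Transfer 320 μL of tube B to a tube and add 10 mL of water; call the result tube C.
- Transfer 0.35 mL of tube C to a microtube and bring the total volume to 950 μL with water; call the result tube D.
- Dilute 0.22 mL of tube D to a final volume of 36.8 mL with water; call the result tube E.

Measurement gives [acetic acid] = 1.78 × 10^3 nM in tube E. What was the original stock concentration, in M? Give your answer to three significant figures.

0.998 M

Step 1: 0.5 mL + 1 mL = 1.5 mL total → factor 1.5/0.5 = 3
Step 2: 170 μL + 2000 μL = 2170 μL total → factor 2170/170 = 12.765
Step 3: 320 μL + 10 mL = 10320 μL total → factor 10320/320 = 32.25
Step 4: 0.35 mL brought to 950 μL → factor 0.95/0.35 = 2.7143
Step 5: 0.22 mL brought to 36.8 mL → factor 36.8/0.22 = 167.27
Overall dilution factor = 3 × 12.765 × 32.25 × 2.7143 × 167.27 = 5.6072 × 10^5
Stock = 1.78 × 10^3 nM × 5.6072 × 10^5 = 9.981 × 10^8 nM = 0.998 M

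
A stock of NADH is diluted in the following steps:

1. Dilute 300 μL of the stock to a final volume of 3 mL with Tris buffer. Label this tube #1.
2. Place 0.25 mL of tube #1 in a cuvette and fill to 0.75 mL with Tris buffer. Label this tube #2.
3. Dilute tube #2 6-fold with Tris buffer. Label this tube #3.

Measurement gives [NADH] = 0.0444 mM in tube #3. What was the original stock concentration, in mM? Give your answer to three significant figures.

7.99 mM

Step 1: 300 μL brought to 3 mL → factor 3000/300 = 10
Step 2: 0.25 mL brought to 0.75 mL → factor 0.75/0.25 = 3
Step 3: 6-fold → factor 6
Overall dilution factor = 10 × 3 × 6 = 180
Stock = 0.0444 mM × 180 = 7.99 mM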